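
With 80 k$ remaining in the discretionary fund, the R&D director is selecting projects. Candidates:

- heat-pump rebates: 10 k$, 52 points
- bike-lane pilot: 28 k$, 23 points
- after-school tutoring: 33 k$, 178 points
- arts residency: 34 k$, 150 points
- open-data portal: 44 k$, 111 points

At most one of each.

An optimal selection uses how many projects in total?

3

Optimal total is 380.
For example heat-pump rebates + after-school tutoring + arts residency achieves it, using 77 k$.
All optima have 3 projects.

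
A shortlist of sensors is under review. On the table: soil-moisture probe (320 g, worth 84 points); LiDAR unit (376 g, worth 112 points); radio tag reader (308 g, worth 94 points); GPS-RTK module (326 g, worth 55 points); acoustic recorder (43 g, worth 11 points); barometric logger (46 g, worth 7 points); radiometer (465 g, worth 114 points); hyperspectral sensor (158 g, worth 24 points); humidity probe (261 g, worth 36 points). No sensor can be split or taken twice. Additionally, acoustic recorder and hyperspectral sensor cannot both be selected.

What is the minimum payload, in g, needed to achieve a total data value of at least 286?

1004

Look for the lowest-payload combination reaching 286.
Taking soil-moisture probe + LiDAR unit + radio tag reader gives 290 (≥ 286) for 1004 g.
Below 1004 g the best achievable stays under 286.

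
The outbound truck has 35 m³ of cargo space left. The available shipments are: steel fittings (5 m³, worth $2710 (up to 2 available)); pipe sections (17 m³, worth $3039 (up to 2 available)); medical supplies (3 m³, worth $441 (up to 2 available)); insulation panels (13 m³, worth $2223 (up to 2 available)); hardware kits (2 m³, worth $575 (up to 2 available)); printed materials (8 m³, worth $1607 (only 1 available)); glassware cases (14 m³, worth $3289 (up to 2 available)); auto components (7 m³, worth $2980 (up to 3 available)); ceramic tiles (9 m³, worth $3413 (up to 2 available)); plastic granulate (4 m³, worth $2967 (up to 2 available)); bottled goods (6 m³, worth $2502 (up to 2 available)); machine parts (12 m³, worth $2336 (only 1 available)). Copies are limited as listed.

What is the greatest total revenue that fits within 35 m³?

17986

Greedy by ratio would take 2×steel fittings + hardware kits + 2×auto components + 2×plastic granulate: 34 m³ used, total 17889.
Replace auto components with hardware kits + bottled goods: the trade gains 97 net, giving 17986 at 35 m³.
Nothing else within 35 m³ beats 17986.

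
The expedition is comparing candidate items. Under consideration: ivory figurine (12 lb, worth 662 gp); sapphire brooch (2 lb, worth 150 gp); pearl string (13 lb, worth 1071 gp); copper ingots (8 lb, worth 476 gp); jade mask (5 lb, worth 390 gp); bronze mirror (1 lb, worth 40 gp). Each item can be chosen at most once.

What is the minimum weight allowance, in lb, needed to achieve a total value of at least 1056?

Minimise lb subject to total value ≥ 1056.
pearl string reaches 1071 using 13 lb.
No combination under 13 lb hits 1056.

13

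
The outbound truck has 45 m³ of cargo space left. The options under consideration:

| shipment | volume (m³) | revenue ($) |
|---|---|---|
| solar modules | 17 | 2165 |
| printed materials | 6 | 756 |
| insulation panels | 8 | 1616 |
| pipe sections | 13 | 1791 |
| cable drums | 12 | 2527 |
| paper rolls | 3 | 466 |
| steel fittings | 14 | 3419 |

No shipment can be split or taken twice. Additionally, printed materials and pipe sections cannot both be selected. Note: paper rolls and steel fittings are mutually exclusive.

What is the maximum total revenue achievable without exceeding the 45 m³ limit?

8318

By revenue per m³: steel fittings 244.21, cable drums 210.58, insulation panels 202.00, paper rolls 155.33 lead.
Taking printed materials + insulation panels + cable drums + steel fittings: 40 m³ used, 8318 in revenue.
An exhaustive check of the 128 subsets confirms 8318.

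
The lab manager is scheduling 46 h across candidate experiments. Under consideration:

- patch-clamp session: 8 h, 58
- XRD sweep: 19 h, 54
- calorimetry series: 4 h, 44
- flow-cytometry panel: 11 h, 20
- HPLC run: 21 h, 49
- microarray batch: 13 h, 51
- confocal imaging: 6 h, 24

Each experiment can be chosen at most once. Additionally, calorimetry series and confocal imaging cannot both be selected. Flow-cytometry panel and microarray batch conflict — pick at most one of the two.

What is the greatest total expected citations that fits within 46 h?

By expected citations per h: calorimetry series 11.00, patch-clamp session 7.25, confocal imaging 4.00, microarray batch 3.92 lead.
Best packing: patch-clamp session + XRD sweep + calorimetry series + microarray batch — 44 h, 207 total.
Nothing else feasible within 46 h beats 207.

207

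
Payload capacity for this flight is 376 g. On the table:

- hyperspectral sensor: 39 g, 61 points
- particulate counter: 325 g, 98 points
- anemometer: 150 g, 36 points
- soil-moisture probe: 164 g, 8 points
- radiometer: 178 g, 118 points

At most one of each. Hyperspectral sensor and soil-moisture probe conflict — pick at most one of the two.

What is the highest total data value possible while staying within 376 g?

215

Hyperspectral sensor + anemometer + radiometer uses 367 of the 376 g and totals 215.
Every other selection either busts 376 g or breaks a pairing rule or fails to beat 215.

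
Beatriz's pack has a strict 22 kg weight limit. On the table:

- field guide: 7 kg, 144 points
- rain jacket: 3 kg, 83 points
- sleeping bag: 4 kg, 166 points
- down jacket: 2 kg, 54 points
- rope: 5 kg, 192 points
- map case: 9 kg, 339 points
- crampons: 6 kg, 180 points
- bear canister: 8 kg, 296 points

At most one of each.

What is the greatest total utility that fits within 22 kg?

The ratio heuristic lands on rain jacket + sleeping bag + rope + map case (780) but leaves 1 kg idle.
The 7 kg tied up in rain jacket and sleeping bag is better spent on bear canister — total rises to 827 (22 kg).

827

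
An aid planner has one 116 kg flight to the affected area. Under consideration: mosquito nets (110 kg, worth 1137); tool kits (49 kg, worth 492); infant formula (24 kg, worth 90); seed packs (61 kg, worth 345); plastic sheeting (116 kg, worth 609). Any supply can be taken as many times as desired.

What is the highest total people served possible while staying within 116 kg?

Mosquito nets uses 110 of the 116 kg and totals 1137.
Every other selection either busts 116 kg or fails to beat 1137.

1137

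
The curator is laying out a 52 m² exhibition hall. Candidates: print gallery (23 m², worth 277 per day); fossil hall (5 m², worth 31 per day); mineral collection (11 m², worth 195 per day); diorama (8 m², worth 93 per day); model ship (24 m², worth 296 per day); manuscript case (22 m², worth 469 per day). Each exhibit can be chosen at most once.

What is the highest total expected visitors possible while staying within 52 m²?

796

The ratio heuristic lands on fossil hall + mineral collection + diorama + manuscript case (788) but leaves 6 m² idle.
Replace mineral collection and diorama with model ship: the trade gains 8 net, giving 796 at 51 m².
Runner-up fossil hall + mineral collection + diorama + manuscript case tops out at 788.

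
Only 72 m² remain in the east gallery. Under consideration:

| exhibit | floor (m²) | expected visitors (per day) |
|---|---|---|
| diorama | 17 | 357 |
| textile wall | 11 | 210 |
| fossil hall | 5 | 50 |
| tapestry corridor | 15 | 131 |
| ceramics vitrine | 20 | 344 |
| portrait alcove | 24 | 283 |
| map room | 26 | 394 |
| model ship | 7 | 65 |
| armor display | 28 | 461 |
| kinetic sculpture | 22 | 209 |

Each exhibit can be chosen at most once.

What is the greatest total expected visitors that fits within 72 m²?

1227

Taking the top-ratio exhibits first gives diorama + textile wall + ceramics vitrine + portrait alcove for 1194 (72 m²).
Replace textile wall and portrait alcove with model ship + armor display: the trade gains 33 net, giving 1227 at 72 m².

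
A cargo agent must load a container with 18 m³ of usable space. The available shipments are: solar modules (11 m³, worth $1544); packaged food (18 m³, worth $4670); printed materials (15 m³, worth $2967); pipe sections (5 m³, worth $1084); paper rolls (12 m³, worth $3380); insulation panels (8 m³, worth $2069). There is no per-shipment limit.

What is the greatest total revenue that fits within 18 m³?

Density check — paper rolls 281.67, packaged food 259.44, insulation panels 258.62 are the best per m³.
Greedy by ratio would take pipe sections + paper rolls: 17 m³ used, total 4464.
Replace pipe sections and paper rolls with packaged food: the trade gains 206 net, giving 4670 at 18 m³.

4670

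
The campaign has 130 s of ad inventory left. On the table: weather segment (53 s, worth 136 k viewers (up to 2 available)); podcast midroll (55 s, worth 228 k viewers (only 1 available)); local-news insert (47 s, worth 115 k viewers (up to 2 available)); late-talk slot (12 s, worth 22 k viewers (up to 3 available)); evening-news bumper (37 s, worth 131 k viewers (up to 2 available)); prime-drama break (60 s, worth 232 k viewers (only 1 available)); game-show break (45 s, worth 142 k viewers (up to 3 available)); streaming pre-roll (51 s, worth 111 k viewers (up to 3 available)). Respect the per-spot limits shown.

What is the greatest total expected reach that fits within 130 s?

Taking the top-ratio spots first gives podcast midroll + late-talk slot + prime-drama break for 482 (127 s).
Dropping late-talk slot and prime-drama break frees 72 s; slotting in 2×evening-news bumper (74 s) lifts the total to 490 at 129 s.
Every other selection either busts 130 s or exceeds an availability limit or fails to beat 490.

490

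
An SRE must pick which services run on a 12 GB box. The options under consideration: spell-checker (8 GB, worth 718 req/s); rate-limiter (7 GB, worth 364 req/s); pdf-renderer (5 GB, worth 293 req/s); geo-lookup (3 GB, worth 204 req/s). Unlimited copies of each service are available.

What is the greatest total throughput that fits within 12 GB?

Taking spell-checker + geo-lookup: 11 GB used, 922 in throughput.

922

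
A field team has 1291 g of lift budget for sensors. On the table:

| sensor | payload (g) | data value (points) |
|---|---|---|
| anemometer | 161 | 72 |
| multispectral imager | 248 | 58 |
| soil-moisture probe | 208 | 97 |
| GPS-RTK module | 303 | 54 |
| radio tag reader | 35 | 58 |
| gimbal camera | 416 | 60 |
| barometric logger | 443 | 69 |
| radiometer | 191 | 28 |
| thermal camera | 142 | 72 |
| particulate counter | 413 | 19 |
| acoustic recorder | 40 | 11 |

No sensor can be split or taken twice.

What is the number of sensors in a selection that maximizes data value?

7

The maximum data value within 1291 g is 439.
For example anemometer + multispectral imager + soil-moisture probe + GPS-RTK module + radio tag reader + radiometer + thermal camera achieves it, using 1288 g.
Any selection reaching 439 contains exactly 7 sensors.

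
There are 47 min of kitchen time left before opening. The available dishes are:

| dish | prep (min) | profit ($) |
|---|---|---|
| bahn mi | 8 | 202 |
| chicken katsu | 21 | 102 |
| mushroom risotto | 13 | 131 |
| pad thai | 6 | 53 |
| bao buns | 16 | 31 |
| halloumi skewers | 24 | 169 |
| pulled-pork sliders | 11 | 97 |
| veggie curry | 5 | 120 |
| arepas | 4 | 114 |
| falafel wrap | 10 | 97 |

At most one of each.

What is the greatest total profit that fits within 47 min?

Best packing: bahn mi + mushroom risotto + pad thai + pulled-pork sliders + veggie curry + arepas — 47 min, 717 total.

717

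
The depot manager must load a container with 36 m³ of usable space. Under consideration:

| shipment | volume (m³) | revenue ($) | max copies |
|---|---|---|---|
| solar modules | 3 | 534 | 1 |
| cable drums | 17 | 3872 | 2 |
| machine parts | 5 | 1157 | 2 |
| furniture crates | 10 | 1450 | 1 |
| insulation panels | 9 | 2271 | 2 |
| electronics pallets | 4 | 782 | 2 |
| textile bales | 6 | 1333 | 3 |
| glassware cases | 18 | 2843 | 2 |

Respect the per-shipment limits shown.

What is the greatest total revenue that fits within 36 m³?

8541

Density check — insulation panels 252.33, machine parts 231.40, cable drums 227.76, textile bales 222.17 are the best per m³.
The ratio heuristic lands on 2×machine parts + 2×insulation panels + textile bales (8189) but leaves 2 m³ idle.
Dropping 2×machine parts frees 10 m³; slotting in 2×textile bales (12 m³) lifts the total to 8541 at 36 m³.
Every other selection either busts 36 m³ or exceeds an availability limit or fails to beat 8541.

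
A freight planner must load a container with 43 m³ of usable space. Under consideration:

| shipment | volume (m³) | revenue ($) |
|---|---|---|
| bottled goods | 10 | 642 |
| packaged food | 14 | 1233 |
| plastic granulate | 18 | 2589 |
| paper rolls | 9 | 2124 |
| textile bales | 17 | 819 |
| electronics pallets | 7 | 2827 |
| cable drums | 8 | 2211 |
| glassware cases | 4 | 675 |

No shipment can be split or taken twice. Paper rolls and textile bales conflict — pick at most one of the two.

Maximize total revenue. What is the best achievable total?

9751

A density-first pass picks packaged food + paper rolls + electronics pallets + cable drums + glassware cases — 9070 at 42 m³.
Dropping packaged food and glassware cases frees 18 m³; slotting in plastic granulate (18 m³) lifts the total to 9751 at 42 m³.
No other feasible combination exceeds 9751.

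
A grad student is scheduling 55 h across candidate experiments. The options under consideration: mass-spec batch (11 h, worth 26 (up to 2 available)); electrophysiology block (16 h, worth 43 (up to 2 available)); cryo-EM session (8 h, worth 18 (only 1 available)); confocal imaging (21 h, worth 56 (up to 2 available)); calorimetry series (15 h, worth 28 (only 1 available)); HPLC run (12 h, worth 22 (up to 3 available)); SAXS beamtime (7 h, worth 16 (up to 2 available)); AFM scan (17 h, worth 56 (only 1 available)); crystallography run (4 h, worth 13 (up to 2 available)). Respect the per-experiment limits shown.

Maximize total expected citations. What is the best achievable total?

Taking the top-ratio experiments first gives mass-spec batch + electrophysiology block + AFM scan + 2×crystallography run for 151 (52 h).
Dropping mass-spec batch frees 11 h; slotting in 2×SAXS beamtime (14 h) lifts the total to 157 at 55 h.
No other feasible combination exceeds 157.

157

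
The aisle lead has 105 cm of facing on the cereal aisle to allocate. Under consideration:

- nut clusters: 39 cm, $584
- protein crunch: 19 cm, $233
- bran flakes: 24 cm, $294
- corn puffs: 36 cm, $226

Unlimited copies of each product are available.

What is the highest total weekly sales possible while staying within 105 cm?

By weekly sales per cm: nut clusters 14.97, protein crunch 12.26, bran flakes 12.25 lead.
A density-first pass picks 2×nut clusters + protein crunch — 1401 at 97 cm.
The 19 cm tied up in protein crunch is better spent on bran flakes — total rises to 1462 (102 cm).
That's the maximum — no swap from here does better than 1462.

1462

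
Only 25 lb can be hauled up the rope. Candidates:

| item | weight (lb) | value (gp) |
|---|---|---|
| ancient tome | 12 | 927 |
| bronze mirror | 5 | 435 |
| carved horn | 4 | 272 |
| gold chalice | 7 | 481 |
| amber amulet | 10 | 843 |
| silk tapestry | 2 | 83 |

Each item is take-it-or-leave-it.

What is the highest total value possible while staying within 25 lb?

1853

Ranking by ratio (value/lb): bronze mirror 87.00, amber amulet 84.30, ancient tome 77.25.
The ratio heuristic lands on bronze mirror + gold chalice + amber amulet + silk tapestry (1842) but leaves 1 lb idle.
Dropping bronze mirror and gold chalice frees 12 lb; slotting in ancient tome (12 lb) lifts the total to 1853 at 24 lb.
Next best is ancient tome + bronze mirror + gold chalice at 1843 (24 lb) — short by 10.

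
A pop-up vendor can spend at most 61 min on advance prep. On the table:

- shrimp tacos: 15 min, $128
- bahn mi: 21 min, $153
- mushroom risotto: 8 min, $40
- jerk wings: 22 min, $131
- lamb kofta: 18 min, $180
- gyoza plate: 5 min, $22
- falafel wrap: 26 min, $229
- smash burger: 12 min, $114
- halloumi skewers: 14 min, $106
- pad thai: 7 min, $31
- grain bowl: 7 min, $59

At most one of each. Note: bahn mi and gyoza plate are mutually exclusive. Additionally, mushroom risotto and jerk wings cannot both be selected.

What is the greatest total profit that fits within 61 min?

By profit per min: lamb kofta 10.00, smash burger 9.50, falafel wrap 8.81 lead.
Taking lamb kofta + gyoza plate + falafel wrap + smash burger: 61 min used, 545 in profit.
An exhaustive check of the 2048 subsets confirms 545.

545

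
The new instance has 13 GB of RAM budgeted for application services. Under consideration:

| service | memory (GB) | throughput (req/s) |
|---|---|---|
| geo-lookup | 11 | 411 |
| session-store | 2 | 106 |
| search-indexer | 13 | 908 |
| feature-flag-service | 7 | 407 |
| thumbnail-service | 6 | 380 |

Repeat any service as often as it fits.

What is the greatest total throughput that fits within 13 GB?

908

Ranking by ratio (throughput/GB): search-indexer 69.85, thumbnail-service 63.33, feature-flag-service 58.14, session-store 53.00.
Best packing: search-indexer — 13 GB, 908 total.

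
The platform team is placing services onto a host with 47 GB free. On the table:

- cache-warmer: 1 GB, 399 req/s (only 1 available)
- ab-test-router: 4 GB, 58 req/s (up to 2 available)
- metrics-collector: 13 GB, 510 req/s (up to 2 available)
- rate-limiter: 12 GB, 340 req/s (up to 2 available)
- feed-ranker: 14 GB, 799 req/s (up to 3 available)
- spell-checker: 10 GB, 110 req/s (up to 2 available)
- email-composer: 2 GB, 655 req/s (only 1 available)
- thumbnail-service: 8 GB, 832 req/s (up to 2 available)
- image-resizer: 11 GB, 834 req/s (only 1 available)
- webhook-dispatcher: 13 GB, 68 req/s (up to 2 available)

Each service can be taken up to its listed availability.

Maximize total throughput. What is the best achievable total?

4351

Ranking by ratio (throughput/GB): cache-warmer 399.00, email-composer 327.50, thumbnail-service 104.00, image-resizer 75.82.
Taking cache-warmer + feed-ranker + email-composer + 2×thumbnail-service + image-resizer: 44 GB used, 4351 in throughput.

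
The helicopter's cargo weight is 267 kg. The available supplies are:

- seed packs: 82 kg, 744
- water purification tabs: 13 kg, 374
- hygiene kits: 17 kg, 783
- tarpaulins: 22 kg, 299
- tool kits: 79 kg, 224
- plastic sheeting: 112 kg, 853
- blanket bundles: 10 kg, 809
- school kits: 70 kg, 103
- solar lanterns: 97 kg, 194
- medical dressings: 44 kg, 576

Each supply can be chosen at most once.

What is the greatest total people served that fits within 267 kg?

A density-first pass picks seed packs + water purification tabs + hygiene kits + tarpaulins + tool kits + blanket bundles + medical dressings — 3809 at 267 kg.
The 123 kg tied up in tool kits and medical dressings is better spent on plastic sheeting — total rises to 3862 (256 kg).
Next best is seed packs + water purification tabs + hygiene kits + tarpaulins + tool kits + blanket bundles + medical dressings at 3809 (267 kg) — short by 53.

3862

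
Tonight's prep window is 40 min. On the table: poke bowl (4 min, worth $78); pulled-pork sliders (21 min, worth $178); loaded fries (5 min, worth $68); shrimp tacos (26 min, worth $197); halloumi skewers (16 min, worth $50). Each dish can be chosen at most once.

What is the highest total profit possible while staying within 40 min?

Taking the top-ratio dishes first gives poke bowl + pulled-pork sliders + loaded fries for 324 (30 min).
Dropping pulled-pork sliders frees 21 min; slotting in shrimp tacos (26 min) lifts the total to 343 at 35 min.
Every other selection either busts 40 min or fails to beat 343.

343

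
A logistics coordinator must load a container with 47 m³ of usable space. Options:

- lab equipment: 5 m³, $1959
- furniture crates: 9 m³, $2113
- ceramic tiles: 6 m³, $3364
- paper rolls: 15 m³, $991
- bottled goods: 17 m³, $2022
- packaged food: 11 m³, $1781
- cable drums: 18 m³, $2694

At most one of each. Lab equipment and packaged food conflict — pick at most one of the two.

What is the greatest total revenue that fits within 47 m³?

Ranking by ratio (revenue/m³): ceramic tiles 560.67, lab equipment 391.80, furniture crates 234.78.
Lab equipment + furniture crates + ceramic tiles + cable drums uses 38 of the 47 m³ and totals 10130.
Next best is lab equipment + ceramic tiles + bottled goods + cable drums at 10039 (46 m³) — short by 91.

10130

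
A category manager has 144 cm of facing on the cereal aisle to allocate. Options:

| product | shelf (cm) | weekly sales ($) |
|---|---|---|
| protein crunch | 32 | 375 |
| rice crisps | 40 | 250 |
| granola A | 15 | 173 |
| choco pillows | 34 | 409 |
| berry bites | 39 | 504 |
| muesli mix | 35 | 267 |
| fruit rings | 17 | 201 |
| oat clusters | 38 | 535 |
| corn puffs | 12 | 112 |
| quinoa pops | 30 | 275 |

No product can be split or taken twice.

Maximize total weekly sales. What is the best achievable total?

1823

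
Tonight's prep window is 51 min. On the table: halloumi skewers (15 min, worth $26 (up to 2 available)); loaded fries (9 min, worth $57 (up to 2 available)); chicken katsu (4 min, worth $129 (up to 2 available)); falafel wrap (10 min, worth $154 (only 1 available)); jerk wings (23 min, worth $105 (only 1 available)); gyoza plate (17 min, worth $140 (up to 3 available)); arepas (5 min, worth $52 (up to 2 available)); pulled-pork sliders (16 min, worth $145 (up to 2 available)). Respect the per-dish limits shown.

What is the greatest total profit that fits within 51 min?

Density check — chicken katsu 32.25, falafel wrap 15.40, arepas 10.40, pulled-pork sliders 9.06 are the best per min.
Filling by ratio: 2×chicken katsu + falafel wrap + 2×arepas + pulled-pork sliders for 661, with 7 min left unused.
Replace 2×arepas with pulled-pork sliders: the trade gains 41 net, giving 702 at 50 min.
Nothing else within 51 min beats 702.

702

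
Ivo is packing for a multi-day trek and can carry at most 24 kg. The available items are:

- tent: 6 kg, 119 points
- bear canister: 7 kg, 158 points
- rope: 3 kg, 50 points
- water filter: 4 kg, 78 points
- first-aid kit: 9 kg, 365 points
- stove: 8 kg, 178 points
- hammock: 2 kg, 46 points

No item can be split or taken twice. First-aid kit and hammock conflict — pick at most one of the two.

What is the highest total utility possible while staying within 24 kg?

701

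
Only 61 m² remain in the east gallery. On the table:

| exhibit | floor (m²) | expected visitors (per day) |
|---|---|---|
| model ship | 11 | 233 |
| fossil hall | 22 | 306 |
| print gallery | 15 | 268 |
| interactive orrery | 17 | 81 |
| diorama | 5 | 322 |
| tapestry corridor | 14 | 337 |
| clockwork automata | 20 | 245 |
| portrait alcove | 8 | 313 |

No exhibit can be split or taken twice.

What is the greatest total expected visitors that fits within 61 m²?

1511

Density check — diorama 64.40, portrait alcove 39.12, tapestry corridor 24.07 are the best per m².
Filling by ratio: model ship + print gallery + diorama + tapestry corridor + portrait alcove for 1473, with 8 m² left unused.
Dropping print gallery frees 15 m²; slotting in fossil hall (22 m²) lifts the total to 1511 at 60 m².
Next best is model ship + print gallery + diorama + tapestry corridor + portrait alcove at 1473 (53 m²) — short by 38.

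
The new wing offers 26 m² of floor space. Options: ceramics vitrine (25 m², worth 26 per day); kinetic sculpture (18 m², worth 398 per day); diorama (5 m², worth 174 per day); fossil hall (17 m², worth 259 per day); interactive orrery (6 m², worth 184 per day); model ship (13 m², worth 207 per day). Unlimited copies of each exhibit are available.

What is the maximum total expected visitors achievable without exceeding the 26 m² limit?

880

Density check — diorama 34.80, interactive orrery 30.67, kinetic sculpture 22.11, model ship 15.92 are the best per m².
Greedy by ratio would take 5×diorama: 25 m² used, total 870.
Replace diorama with interactive orrery: the trade gains 10 net, giving 880 at 26 m².
That's the maximum — no swap from here does better than 880.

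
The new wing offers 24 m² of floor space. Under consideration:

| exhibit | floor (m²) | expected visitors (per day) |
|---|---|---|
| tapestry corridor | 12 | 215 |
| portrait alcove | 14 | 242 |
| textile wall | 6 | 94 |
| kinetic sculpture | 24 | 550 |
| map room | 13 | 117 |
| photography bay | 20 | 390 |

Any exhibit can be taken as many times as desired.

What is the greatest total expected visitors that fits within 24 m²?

550

Ranking by ratio (expected visitors/m²): kinetic sculpture 22.92, photography bay 19.50, tapestry corridor 17.92, portrait alcove 17.29.
Best packing: kinetic sculpture — 24 m², 550 total.
No other feasible combination exceeds 550.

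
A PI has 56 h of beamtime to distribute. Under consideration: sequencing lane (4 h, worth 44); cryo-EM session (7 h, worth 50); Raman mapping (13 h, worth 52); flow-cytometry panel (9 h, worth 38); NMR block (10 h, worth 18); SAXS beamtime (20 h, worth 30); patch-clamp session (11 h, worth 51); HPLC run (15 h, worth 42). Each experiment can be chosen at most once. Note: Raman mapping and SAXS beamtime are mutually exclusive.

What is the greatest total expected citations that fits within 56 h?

Taking sequencing lane + cryo-EM session + Raman mapping + flow-cytometry panel + NMR block + patch-clamp session: 54 h used, 253 in expected citations.

253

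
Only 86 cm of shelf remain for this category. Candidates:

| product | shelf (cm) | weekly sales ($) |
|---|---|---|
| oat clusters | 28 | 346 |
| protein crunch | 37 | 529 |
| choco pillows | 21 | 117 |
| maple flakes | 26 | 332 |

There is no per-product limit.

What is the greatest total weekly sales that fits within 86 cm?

Best packing: 2×protein crunch — 74 cm, 1058 total.
That's the maximum — no swap from here does better than 1058.

1058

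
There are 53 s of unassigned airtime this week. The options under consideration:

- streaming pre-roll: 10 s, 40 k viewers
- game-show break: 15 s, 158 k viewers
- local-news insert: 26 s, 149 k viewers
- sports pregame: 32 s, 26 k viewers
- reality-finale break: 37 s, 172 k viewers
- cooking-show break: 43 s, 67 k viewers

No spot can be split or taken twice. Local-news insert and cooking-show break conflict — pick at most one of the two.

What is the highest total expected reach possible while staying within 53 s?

Ranking by ratio (expected reach/s): game-show break 10.53, local-news insert 5.73, reality-finale break 4.65.
Best packing: streaming pre-roll + game-show break + local-news insert — 51 s, 347 total.
The closest alternative, game-show break + reality-finale break, reaches only 330.

347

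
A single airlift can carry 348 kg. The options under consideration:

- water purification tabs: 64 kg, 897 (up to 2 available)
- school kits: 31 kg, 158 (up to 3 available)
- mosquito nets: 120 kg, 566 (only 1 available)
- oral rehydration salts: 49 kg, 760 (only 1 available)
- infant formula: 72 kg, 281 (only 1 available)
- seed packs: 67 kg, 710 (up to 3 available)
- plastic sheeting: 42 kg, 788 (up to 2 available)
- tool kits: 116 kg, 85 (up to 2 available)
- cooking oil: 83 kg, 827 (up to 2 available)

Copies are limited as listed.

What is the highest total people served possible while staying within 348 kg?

Density check — plastic sheeting 18.76, oral rehydration salts 15.51, water purification tabs 14.02, seed packs 10.60 are the best per kg.
Filling by ratio: 2×water purification tabs + oral rehydration salts + seed packs + 2×plastic sheeting for 4840, with 20 kg left unused.
The 67 kg tied up in seed packs is better spent on cooking oil — total rises to 4957 (344 kg).
The spare 4 kg is too small for any remaining supply, and no exchange beats 4957.

4957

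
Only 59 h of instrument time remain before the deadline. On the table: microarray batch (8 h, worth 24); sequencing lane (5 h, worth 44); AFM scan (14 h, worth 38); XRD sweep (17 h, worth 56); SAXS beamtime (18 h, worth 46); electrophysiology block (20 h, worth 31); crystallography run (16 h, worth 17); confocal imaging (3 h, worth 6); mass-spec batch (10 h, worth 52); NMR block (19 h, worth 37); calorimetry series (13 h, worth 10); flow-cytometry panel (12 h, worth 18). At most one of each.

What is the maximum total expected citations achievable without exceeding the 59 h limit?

222

By expected citations per h: sequencing lane 8.80, mass-spec batch 5.20, XRD sweep 3.29 lead.
Filling by ratio: microarray batch + sequencing lane + AFM scan + XRD sweep + confocal imaging + mass-spec batch for 220, with 2 h left unused.
Replace AFM scan and confocal imaging with SAXS beamtime: the trade gains 2 net, giving 222 at 58 h.
Every other selection either busts 59 h or fails to beat 222.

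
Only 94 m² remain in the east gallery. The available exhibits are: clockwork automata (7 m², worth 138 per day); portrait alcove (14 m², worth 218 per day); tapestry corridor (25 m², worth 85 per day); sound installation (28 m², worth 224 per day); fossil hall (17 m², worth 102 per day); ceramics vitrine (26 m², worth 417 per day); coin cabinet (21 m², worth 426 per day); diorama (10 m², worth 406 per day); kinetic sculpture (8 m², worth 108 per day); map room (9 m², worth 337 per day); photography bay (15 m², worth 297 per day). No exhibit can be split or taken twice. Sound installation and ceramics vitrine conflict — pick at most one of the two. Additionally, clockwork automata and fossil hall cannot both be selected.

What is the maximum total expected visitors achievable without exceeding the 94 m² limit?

2021

By expected visitors per m²: diorama 40.60, map room 37.44, coin cabinet 20.29, photography bay 19.80 lead.
The ratio ordering already packs tightly: clockwork automata + ceramics vitrine + coin cabinet + diorama + map room + photography bay, 88 m², 2021.
Nothing else feasible within 94 m² beats 2021.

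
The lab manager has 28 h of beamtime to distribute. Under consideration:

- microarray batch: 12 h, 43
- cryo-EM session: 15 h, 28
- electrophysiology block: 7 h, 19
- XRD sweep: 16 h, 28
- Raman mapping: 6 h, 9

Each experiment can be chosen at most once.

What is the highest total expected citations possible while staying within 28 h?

71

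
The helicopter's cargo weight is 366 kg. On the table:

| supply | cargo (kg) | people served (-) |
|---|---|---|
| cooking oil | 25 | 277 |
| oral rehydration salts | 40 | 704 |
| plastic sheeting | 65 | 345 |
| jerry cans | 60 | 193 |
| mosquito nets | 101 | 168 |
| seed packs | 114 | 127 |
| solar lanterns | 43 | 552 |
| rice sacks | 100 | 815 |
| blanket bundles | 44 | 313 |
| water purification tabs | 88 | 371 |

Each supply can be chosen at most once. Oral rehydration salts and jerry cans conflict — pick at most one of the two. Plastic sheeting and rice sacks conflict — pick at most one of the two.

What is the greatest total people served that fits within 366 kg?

Cooking oil + oral rehydration salts + solar lanterns + rice sacks + blanket bundles + water purification tabs uses 340 of the 366 kg and totals 3032.
Every other selection either busts 366 kg or breaks a pairing rule or fails to beat 3032.

3032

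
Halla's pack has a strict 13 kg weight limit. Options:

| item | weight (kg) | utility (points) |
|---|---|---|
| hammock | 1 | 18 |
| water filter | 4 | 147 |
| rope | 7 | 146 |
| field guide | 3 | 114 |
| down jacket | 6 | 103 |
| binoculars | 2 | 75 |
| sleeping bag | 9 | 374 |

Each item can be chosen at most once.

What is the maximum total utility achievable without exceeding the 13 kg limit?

521

A density-first pass picks hammock + field guide + sleeping bag — 506 at 13 kg.
Dropping hammock and field guide frees 4 kg; slotting in water filter (4 kg) lifts the total to 521 at 13 kg.
The closest alternative, hammock + field guide + sleeping bag, reaches only 506.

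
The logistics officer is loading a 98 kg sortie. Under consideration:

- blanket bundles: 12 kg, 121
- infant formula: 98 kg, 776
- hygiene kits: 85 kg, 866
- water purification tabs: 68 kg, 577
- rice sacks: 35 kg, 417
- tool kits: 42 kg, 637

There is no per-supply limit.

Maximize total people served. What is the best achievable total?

Best packing: blanket bundles + 2×tool kits — 96 kg, 1395 total.
That's the maximum — no swap from here does better than 1395.

1395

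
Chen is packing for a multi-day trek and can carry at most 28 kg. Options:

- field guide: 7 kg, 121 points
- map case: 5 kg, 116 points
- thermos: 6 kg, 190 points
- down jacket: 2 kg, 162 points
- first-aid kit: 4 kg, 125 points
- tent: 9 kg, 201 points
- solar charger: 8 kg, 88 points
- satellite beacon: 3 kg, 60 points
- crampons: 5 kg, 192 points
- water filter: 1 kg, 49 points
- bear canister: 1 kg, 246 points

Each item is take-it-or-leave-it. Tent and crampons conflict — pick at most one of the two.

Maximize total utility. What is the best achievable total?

Taking map case + thermos + down jacket + first-aid kit + satellite beacon + crampons + water filter + bear canister: 27 kg used, 1140 in utility.
No other feasible combination exceeds 1140.

1140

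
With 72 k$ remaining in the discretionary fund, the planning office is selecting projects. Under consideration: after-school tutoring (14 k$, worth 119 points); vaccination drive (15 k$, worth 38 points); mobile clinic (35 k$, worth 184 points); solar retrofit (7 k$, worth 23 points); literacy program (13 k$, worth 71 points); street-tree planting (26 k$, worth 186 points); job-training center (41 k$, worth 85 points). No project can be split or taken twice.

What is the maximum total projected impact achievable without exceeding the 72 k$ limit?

414

Density check — after-school tutoring 8.50, street-tree planting 7.15, literacy program 5.46, mobile clinic 5.26 are the best per k$.
Taking the top-ratio projects first gives after-school tutoring + solar retrofit + literacy program + street-tree planting for 399 (60 k$).
Replace solar retrofit with vaccination drive: the trade gains 15 net, giving 414 at 68 k$.
The spare 4 k$ is too small for any remaining project, and no exchange beats 414.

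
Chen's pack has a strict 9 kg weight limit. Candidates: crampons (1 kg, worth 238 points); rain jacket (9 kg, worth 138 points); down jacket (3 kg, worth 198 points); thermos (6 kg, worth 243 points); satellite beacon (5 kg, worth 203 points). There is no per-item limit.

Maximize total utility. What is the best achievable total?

9×crampons uses 9 of the 9 kg and totals 2142.

2142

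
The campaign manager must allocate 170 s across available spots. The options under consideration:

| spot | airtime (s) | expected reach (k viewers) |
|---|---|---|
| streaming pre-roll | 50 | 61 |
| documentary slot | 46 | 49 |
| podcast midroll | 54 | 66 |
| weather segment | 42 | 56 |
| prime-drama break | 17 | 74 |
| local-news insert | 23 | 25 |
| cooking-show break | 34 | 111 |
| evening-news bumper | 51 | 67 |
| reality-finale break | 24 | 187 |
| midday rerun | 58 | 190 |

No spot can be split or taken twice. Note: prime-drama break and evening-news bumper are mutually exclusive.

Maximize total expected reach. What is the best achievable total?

By expected reach per s: reality-finale break 7.79, prime-drama break 4.35, midday rerun 3.28 lead.
The ratio ordering already packs tightly: prime-drama break + local-news insert + cooking-show break + reality-finale break + midday rerun, 156 s, 587.

587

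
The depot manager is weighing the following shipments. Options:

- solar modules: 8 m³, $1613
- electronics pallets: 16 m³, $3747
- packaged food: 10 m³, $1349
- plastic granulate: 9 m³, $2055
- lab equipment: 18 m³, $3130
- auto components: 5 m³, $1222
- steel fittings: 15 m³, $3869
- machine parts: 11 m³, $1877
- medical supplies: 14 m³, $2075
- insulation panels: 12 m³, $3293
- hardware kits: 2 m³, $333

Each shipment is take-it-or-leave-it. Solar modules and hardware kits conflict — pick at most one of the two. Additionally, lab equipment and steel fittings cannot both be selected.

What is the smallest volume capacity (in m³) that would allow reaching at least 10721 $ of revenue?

43

Minimise m³ subject to total revenue ≥ 10721.
electronics pallets + steel fittings + insulation panels: 10909 revenue at 43 m³.
No combination under 43 m³ hits 10721.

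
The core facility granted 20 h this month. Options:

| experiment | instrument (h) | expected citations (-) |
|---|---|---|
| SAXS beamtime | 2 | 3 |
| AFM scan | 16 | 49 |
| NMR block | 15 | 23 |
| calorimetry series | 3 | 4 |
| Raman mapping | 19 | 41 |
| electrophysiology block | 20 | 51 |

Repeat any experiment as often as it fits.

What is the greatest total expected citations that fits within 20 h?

55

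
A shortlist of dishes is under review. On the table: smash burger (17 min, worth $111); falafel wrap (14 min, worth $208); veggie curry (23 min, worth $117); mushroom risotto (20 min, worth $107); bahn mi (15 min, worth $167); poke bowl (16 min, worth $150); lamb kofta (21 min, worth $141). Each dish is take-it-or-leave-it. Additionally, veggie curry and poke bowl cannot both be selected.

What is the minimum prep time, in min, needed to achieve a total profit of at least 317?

Need the lightest bundle worth ≥ 317.
falafel wrap + bahn mi: 375 profit at 29 min.
Any bundle with less than 29 min falls short of 317.

29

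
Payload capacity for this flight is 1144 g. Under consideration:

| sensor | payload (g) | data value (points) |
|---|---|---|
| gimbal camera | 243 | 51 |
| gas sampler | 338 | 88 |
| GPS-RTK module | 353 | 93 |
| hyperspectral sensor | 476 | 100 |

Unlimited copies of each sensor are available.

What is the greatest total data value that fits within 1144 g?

279

Best packing: 3×GPS-RTK module — 1059 g, 279 total.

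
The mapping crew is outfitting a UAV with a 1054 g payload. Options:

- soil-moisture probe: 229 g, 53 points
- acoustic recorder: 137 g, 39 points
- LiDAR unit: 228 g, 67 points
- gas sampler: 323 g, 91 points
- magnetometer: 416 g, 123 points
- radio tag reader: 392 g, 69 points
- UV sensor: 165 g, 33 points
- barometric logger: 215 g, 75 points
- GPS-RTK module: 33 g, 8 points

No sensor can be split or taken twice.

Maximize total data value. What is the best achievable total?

312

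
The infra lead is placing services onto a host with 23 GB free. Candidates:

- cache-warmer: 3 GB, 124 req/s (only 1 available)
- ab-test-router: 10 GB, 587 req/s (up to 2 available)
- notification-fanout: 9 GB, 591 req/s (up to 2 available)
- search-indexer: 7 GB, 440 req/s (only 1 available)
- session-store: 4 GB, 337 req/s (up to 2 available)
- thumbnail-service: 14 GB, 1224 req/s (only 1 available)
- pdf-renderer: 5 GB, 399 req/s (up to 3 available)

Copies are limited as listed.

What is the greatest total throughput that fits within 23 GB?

1960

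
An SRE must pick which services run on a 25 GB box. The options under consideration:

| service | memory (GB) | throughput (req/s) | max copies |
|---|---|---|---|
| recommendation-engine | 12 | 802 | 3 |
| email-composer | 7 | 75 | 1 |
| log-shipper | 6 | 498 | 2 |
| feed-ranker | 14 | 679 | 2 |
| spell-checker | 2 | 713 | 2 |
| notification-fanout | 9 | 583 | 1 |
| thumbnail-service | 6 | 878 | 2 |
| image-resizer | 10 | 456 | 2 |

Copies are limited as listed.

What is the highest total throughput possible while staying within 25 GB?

3765

Filling by ratio: log-shipper + 2×spell-checker + 2×thumbnail-service for 3680, with 3 GB left unused.
Dropping log-shipper frees 6 GB; slotting in notification-fanout (9 GB) lifts the total to 3765 at 25 GB.
No other feasible combination exceeds 3765.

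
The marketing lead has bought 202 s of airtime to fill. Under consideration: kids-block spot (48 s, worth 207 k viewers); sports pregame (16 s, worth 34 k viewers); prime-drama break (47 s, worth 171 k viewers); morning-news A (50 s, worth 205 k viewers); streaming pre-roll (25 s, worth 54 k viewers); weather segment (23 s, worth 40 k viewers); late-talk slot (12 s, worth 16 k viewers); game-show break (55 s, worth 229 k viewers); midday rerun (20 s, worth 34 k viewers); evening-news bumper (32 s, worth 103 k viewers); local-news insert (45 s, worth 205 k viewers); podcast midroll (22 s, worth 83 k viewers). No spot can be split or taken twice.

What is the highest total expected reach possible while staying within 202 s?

846

Taking kids-block spot + morning-news A + game-show break + local-news insert: 198 s used, 846 in expected reach.
Runner-up kids-block spot + game-show break + evening-news bumper + local-news insert + podcast midroll tops out at 827.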